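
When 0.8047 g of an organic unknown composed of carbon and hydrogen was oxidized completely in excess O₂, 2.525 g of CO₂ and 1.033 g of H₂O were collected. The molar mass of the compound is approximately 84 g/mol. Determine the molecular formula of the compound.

C6H12

mol C = 2.525 g CO₂ ÷ 44.009 g/mol = 0.057375 mol
mol H = 2 × 1.033 g H₂O ÷ 18.015 g/mol = 0.11468 mol
Divide by the smallest (0.057375 mol): C 1.000, H 1.999
Empirical formula: CH2
Empirical-formula mass = 14.03 g/mol; 84 ÷ 14.03 ≈ 6, so the molecular formula is C6H12.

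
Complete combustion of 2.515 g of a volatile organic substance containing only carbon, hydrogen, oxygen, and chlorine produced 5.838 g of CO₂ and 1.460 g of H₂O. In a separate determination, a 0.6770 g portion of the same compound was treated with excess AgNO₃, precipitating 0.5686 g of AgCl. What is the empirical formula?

mol C = 5.838 g CO₂ ÷ 44.009 g/mol = 0.13265 mol
mol H = 2 × 1.460 g H₂O ÷ 18.015 g/mol = 0.16209 mol
From the AgCl data: mol Cl per gram of compound = (0.5686 ÷ 143.318) ÷ 0.6770 = 0.0058603 mol/g, so in the 2.515 g combustion sample mol Cl = 0.014739 mol
mass O = 2.515 − (1.5933 + 0.16338 + 0.52248) = 0.23582 g → mol O = 0.23582 ÷ 15.999 = 0.014740 mol
Divide by the smallest (0.014739 mol): C 9.001, H 10.997, Cl 1.000, O 1.000

C9H11ClO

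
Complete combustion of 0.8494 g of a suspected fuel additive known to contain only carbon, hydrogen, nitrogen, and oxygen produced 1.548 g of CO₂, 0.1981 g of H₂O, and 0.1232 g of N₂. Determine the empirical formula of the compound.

mol C = 1.548 g CO₂ ÷ 44.009 g/mol = 0.035175 mol
mol H = 2 × 0.1981 g H₂O ÷ 18.015 g/mol = 0.021993 mol
mol N = 2 × 0.1232 g N₂ ÷ 28.014 g/mol = 0.0087956 mol
mass O = 0.8494 − (0.42248 + 0.022169 + 0.12320) = 0.28155 g → mol O = 0.28155 ÷ 15.999 = 0.017598 mol
Divide by the smallest (0.0087956 mol): C 3.999, H 2.500, N 1.000, O 2.001
Multiplying each by 2 gives whole numbers: C 8.00, H 5.00, N 2.00, O 4.00

C8H5N2O4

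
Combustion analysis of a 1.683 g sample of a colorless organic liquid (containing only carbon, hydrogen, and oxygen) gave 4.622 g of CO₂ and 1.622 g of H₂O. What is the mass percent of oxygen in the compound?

mol C = 4.622 g CO₂ ÷ 44.009 g/mol = 0.10502 mol
mol H = 2 × 1.622 g H₂O ÷ 18.015 g/mol = 0.18007 mol
mass O = 1.683 − (1.2614 + 0.18151) = 0.24004 g → mol O = 0.24004 ÷ 15.999 = 0.015004 mol
mass % O = 0.24004 g ÷ 1.683 g × 100%

14.26%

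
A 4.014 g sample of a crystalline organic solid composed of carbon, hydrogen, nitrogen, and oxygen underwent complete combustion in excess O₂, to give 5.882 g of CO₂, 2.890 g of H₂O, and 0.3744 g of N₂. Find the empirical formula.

mol C = 5.882 g CO₂ ÷ 44.009 g/mol = 0.13365 mol
mol H = 2 × 2.890 g H₂O ÷ 18.015 g/mol = 0.32084 mol
mol N = 2 × 0.3744 g N₂ ÷ 28.014 g/mol = 0.026729 mol
mass O = 4.014 − (1.6053 + 0.32341 + 0.37440) = 1.7109 g → mol O = 1.7109 ÷ 15.999 = 0.10694 mol
Divide by the smallest (0.026729 mol): C 5.000, H 12.003, N 1.000, O 4.001

C5H12NO4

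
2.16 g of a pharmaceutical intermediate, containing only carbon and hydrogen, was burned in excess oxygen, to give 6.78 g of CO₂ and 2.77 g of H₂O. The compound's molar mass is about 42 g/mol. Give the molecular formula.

mol C = 6.78 g CO₂ ÷ 44.009 g/mol = 0.1541 mol
mol H = 2 × 2.77 g H₂O ÷ 18.015 g/mol = 0.3075 mol
Divide by the smallest (0.1541 mol): C 1.000, H 1.996
Empirical formula: CH2
Empirical-formula mass = 14.03 g/mol; 42 ÷ 14.03 ≈ 3, so the molecular formula is C3H6.

C3H6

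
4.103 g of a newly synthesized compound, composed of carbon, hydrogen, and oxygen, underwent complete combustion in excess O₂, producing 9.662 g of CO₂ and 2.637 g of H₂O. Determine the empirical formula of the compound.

C3H4O

mol C = 9.662 g CO₂ ÷ 44.009 g/mol = 0.21955 mol
mol H = 2 × 2.637 g H₂O ÷ 18.015 g/mol = 0.29276 mol
mass O = 4.103 − (2.6370 + 0.29510) = 1.1709 g → mol O = 1.1709 ÷ 15.999 = 0.073188 mol
Divide by the smallest (0.073188 mol): C 3.000, H 4.000, O 1.000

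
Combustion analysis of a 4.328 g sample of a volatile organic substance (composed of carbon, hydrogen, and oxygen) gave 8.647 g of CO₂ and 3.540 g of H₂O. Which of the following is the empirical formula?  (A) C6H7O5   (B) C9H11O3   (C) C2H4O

(C) C2H4O

mol C = 8.647 g CO₂ ÷ 44.009 g/mol = 0.19648 mol
mol H = 2 × 3.540 g H₂O ÷ 18.015 g/mol = 0.39301 mol
mass O = 4.328 − (2.3600 + 0.39615) = 1.5719 g → mol O = 1.5719 ÷ 15.999 = 0.098250 mol
Divide by the smallest (0.098250 mol): C 2.000, H 4.000, O 1.000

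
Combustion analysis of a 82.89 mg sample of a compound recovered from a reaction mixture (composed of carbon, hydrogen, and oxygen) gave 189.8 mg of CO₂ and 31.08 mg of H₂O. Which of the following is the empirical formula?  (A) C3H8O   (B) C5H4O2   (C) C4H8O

mol C = 0.1898 g CO₂ ÷ 44.009 g/mol = 0.0043128 mol
mol H = 2 × 0.03108 g H₂O ÷ 18.015 g/mol = 0.0034505 mol
mass O = 0.08289 − (0.051800 + 0.0034781) = 0.027611 g → mol O = 0.027611 ÷ 15.999 = 0.0017258 mol
Divide by the smallest (0.0017258 mol): C 2.499, H 1.999, O 1.000
Multiplying each by 2 gives whole numbers: C 5.00, H 4.00, O 2.00

(B) C5H4O2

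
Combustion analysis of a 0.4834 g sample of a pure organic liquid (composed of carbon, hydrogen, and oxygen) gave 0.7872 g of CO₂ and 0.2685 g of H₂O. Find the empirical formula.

C6H10O5

mol C = 0.7872 g CO₂ ÷ 44.009 g/mol = 0.017887 mol
mol H = 2 × 0.2685 g H₂O ÷ 18.015 g/mol = 0.029808 mol
mass O = 0.4834 − (0.21484 + 0.030047) = 0.23851 g → mol O = 0.23851 ÷ 15.999 = 0.014908 mol
Divide by the smallest (0.014908 mol): C 1.200, H 2.000, O 1.000
Multiplying each by 5 gives whole numbers: C 6.00, H 10.00, O 5.00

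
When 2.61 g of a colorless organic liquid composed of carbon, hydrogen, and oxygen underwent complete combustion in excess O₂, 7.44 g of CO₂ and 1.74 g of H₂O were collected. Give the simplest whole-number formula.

mol C = 7.44 g CO₂ ÷ 44.009 g/mol = 0.1691 mol
mol H = 2 × 1.74 g H₂O ÷ 18.015 g/mol = 0.1932 mol
mass O = 2.61 − (2.031 + 0.1947) = 0.3847 g → mol O = 0.3847 ÷ 15.999 = 0.02405 mol
Divide by the smallest (0.02405 mol): C 7.030, H 8.033, O 1.000

C7H8O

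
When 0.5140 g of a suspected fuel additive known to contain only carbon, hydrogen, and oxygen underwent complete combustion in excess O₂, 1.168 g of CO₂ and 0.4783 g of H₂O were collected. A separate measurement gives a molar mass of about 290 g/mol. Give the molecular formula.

C15H30O5

mol C = 1.168 g CO₂ ÷ 44.009 g/mol = 0.026540 mol
mol H = 2 × 0.4783 g H₂O ÷ 18.015 g/mol = 0.053100 mol
mass O = 0.5140 − (0.31877 + 0.053525) = 0.14170 g → mol O = 0.14170 ÷ 15.999 = 0.0088570 mol
Divide by the smallest (0.0088570 mol): C 2.997, H 5.995, O 1.000
Empirical formula: C3H6O
Empirical-formula mass = 58.08 g/mol; 290 ÷ 58.08 ≈ 5, so the molecular formula is C15H30O5.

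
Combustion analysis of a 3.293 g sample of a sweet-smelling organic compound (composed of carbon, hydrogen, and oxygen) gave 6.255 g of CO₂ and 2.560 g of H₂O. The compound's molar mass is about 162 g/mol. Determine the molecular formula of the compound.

mol C = 6.255 g CO₂ ÷ 44.009 g/mol = 0.14213 mol
mol H = 2 × 2.560 g H₂O ÷ 18.015 g/mol = 0.28421 mol
mass O = 3.293 − (1.7071 + 0.28648) = 1.2994 g → mol O = 1.2994 ÷ 15.999 = 0.081217 mol
Divide by the smallest (0.081217 mol): C 1.750, H 3.499, O 1.000
Multiplying each by 4 gives whole numbers: C 7.00, H 14.00, O 4.00
Empirical formula: C7H14O4
Empirical-formula mass = 162.19 g/mol; 162 ÷ 162.19 ≈ 1, so the molecular formula is C7H14O4.

C7H14O4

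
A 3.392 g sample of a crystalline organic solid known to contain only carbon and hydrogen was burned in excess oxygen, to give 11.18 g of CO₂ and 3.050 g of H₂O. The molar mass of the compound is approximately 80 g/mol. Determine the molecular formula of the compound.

C6H8

mol C = 11.18 g CO₂ ÷ 44.009 g/mol = 0.25404 mol
mol H = 2 × 3.050 g H₂O ÷ 18.015 g/mol = 0.33861 mol
Divide by the smallest (0.25404 mol): C 1.000, H 1.333
Multiplying each by 3 gives whole numbers: C 3.00, H 4.00
Empirical formula: C3H4
Empirical-formula mass = 40.06 g/mol; 80 ÷ 40.06 ≈ 2, so the molecular formula is C6H8.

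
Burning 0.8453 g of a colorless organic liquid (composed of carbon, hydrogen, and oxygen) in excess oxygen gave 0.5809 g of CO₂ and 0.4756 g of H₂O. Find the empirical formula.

mol C = 0.5809 g CO₂ ÷ 44.009 g/mol = 0.013200 mol
mol H = 2 × 0.4756 g H₂O ÷ 18.015 g/mol = 0.052800 mol
mass O = 0.8453 − (0.15854 + 0.053223) = 0.63354 g → mol O = 0.63354 ÷ 15.999 = 0.039599 mol
Divide by the smallest (0.013200 mol): C 1.000, H 4.000, O 3.000

CH4O3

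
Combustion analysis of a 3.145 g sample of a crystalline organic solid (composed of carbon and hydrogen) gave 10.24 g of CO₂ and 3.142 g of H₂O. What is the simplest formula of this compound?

mol C = 10.24 g CO₂ ÷ 44.009 g/mol = 0.23268 mol
mol H = 2 × 3.142 g H₂O ÷ 18.015 g/mol = 0.34882 mol
Divide by the smallest (0.23268 mol): C 1.000, H 1.499
Multiplying each by 2 gives whole numbers: C 2.00, H 3.00

C2H3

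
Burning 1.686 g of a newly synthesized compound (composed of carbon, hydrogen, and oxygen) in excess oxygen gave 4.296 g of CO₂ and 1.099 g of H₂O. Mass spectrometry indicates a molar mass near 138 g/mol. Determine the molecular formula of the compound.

C8H10O2

mol C = 4.296 g CO₂ ÷ 44.009 g/mol = 0.097616 mol
mol H = 2 × 1.099 g H₂O ÷ 18.015 g/mol = 0.12201 mol
mass O = 1.686 − (1.1725 + 0.12299) = 0.39054 g → mol O = 0.39054 ÷ 15.999 = 0.024411 mol
Divide by the smallest (0.024411 mol): C 3.999, H 4.998, O 1.000
Empirical formula: C4H5O
Empirical-formula mass = 69.08 g/mol; 138 ÷ 69.08 ≈ 2, so the molecular formula is C8H10O2.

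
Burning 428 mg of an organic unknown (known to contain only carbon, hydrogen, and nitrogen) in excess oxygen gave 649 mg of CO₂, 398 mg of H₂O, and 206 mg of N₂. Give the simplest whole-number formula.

mol C = 0.649 g CO₂ ÷ 44.009 g/mol = 0.01475 mol
mol H = 2 × 0.398 g H₂O ÷ 18.015 g/mol = 0.04419 mol
mol N = 2 × 0.206 g N₂ ÷ 28.014 g/mol = 0.01471 mol
Divide by the smallest (0.01471 mol): C 1.003, H 3.004, N 1.000

CH3N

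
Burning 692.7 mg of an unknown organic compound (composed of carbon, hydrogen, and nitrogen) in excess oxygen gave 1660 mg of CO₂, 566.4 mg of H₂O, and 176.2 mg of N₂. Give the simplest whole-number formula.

C3H5N

mol C = 1.660 g CO₂ ÷ 44.009 g/mol = 0.037720 mol
mol H = 2 × 0.5664 g H₂O ÷ 18.015 g/mol = 0.062881 mol
mol N = 2 × 0.1762 g N₂ ÷ 28.014 g/mol = 0.012579 mol
Divide by the smallest (0.012579 mol): C 2.999, H 4.999, N 1.000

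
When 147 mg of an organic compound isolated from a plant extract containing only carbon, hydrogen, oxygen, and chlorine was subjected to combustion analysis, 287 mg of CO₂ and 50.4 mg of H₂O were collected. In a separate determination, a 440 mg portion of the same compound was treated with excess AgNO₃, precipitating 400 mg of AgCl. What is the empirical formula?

mol C = 0.287 g CO₂ ÷ 44.009 g/mol = 0.006521 mol
mol H = 2 × 0.0504 g H₂O ÷ 18.015 g/mol = 0.005595 mol
From the AgCl data: mol Cl per gram of compound = (0.400 ÷ 143.318) ÷ 0.440 = 0.006343 mol/g, so in the 0.147 g combustion sample mol Cl = 0.0009324 mol
mass O = 0.147 − (0.07833 + 0.005640 + 0.03306) = 0.02998 g → mol O = 0.02998 ÷ 15.999 = 0.001874 mol
Divide by the smallest (0.0009324 mol): C 6.994, H 6.001, Cl 1.000, O 2.009

C7H6ClO2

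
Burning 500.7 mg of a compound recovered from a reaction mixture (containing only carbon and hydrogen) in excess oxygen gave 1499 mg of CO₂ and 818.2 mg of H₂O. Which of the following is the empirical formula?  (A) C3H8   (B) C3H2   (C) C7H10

mol C = 1.499 g CO₂ ÷ 44.009 g/mol = 0.034061 mol
mol H = 2 × 0.8182 g H₂O ÷ 18.015 g/mol = 0.090835 mol
Divide by the smallest (0.034061 mol): C 1.000, H 2.667
Multiplying each by 3 gives whole numbers: C 3.00, H 8.00

(A) C3H8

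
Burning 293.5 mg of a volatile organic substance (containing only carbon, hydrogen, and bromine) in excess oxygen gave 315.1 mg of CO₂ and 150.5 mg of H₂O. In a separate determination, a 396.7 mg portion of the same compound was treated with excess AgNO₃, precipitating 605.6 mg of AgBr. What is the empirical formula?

mol C = 0.3151 g CO₂ ÷ 44.009 g/mol = 0.0071599 mol
mol H = 2 × 0.1505 g H₂O ÷ 18.015 g/mol = 0.016708 mol
From the AgBr data: mol Br per gram of compound = (0.6056 ÷ 187.772) ÷ 0.3967 = 0.0081300 mol/g, so in the 0.2935 g combustion sample mol Br = 0.0023862 mol
Divide by the smallest (0.0023862 mol): C 3.001, H 7.002, Br 1.000

C3H7Br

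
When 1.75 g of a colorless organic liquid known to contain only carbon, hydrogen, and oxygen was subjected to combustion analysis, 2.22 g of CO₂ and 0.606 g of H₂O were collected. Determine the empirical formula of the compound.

mol C = 2.22 g CO₂ ÷ 44.009 g/mol = 0.05044 mol
mol H = 2 × 0.606 g H₂O ÷ 18.015 g/mol = 0.06728 mol
mass O = 1.75 − (0.6059 + 0.06782) = 1.076 g → mol O = 1.076 ÷ 15.999 = 0.06727 mol
Divide by the smallest (0.05044 mol): C 1.000, H 1.334, O 1.334
Multiplying each by 3 gives whole numbers: C 3.00, H 4.00, O 4.00

C3H4O4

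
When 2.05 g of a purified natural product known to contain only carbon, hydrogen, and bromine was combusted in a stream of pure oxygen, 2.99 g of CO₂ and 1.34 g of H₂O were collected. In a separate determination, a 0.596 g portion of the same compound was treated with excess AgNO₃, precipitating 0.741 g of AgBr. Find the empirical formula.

C5H11Br

mol C = 2.99 g CO₂ ÷ 44.009 g/mol = 0.06794 mol
mol H = 2 × 1.34 g H₂O ÷ 18.015 g/mol = 0.1488 mol
From the AgBr data: mol Br per gram of compound = (0.741 ÷ 187.772) ÷ 0.596 = 0.006621 mol/g, so in the 2.05 g combustion sample mol Br = 0.01357 mol
Divide by the smallest (0.01357 mol): C 5.005, H 10.960, Br 1.000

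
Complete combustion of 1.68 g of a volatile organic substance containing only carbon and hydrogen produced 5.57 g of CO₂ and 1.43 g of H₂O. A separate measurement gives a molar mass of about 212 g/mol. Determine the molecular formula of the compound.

mol C = 5.57 g CO₂ ÷ 44.009 g/mol = 0.1266 mol
mol H = 2 × 1.43 g H₂O ÷ 18.015 g/mol = 0.1588 mol
Divide by the smallest (0.1266 mol): C 1.000, H 1.254
Multiplying each by 4 gives whole numbers: C 4.00, H 5.02
Empirical formula: C4H5
Empirical-formula mass = 53.08 g/mol; 212 ÷ 53.08 ≈ 4, so the molecular formula is C16H20.

C16H20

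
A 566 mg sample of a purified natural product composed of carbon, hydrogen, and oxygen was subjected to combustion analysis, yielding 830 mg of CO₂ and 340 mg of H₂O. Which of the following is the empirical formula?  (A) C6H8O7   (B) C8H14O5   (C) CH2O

mol C = 0.830 g CO₂ ÷ 44.009 g/mol = 0.01886 mol
mol H = 2 × 0.340 g H₂O ÷ 18.015 g/mol = 0.03775 mol
mass O = 0.566 − (0.2265 + 0.03805) = 0.3014 g → mol O = 0.3014 ÷ 15.999 = 0.01884 mol
Divide by the smallest (0.01884 mol): C 1.001, H 2.003, O 1.000

(C) CH2O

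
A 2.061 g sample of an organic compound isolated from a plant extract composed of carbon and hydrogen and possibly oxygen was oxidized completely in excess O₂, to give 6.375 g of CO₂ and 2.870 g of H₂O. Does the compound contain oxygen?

no

mol C = 6.375 g CO₂ ÷ 44.009 g/mol = 0.14486 mol
mol H = 2 × 2.870 g H₂O ÷ 18.015 g/mol = 0.31862 mol
C and H together account for 2.0610 g — essentially the entire 2.061 g sample — so the compound contains no oxygen.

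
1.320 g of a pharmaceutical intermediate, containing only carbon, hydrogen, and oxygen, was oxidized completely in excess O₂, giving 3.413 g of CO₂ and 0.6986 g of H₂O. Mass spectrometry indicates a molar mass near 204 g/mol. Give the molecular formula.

C12H12O3

mol C = 3.413 g CO₂ ÷ 44.009 g/mol = 0.077552 mol
mol H = 2 × 0.6986 g H₂O ÷ 18.015 g/mol = 0.077558 mol
mass O = 1.320 − (0.93148 + 0.078178) = 0.31034 g → mol O = 0.31034 ÷ 15.999 = 0.019398 mol
Divide by the smallest (0.019398 mol): C 3.998, H 3.998, O 1.000
Empirical formula: C4H4O
Empirical-formula mass = 68.08 g/mol; 204 ÷ 68.08 ≈ 3, so the molecular formula is C12H12O3.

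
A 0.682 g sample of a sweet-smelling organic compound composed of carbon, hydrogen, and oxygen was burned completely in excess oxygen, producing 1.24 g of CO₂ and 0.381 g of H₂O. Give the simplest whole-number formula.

mol C = 1.24 g CO₂ ÷ 44.009 g/mol = 0.02818 mol
mol H = 2 × 0.381 g H₂O ÷ 18.015 g/mol = 0.04230 mol
mass O = 0.682 − (0.3384 + 0.04264) = 0.3009 g → mol O = 0.3009 ÷ 15.999 = 0.01881 mol
Divide by the smallest (0.01881 mol): C 1.498, H 2.249, O 1.000
Multiplying each by 4 gives whole numbers: C 5.99, H 8.99, O 4.00

C6H9O4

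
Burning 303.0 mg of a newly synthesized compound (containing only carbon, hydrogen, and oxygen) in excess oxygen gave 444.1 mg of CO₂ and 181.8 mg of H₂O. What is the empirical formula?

mol C = 0.4441 g CO₂ ÷ 44.009 g/mol = 0.010091 mol
mol H = 2 × 0.1818 g H₂O ÷ 18.015 g/mol = 0.020183 mol
mass O = 0.3030 − (0.12120 + 0.020345) = 0.16145 g → mol O = 0.16145 ÷ 15.999 = 0.010091 mol
Divide by the smallest (0.010091 mol): C 1.000, H 2.000, O 1.000

CH2O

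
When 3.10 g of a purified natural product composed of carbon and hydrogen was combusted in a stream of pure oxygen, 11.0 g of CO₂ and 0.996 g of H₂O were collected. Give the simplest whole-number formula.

mol C = 11.0 g CO₂ ÷ 44.009 g/mol = 0.2499 mol
mol H = 2 × 0.996 g H₂O ÷ 18.015 g/mol = 0.1106 mol
Divide by the smallest (0.1106 mol): C 2.260, H 1.000
Multiplying each by 4 gives whole numbers: C 9.04, H 4.00

C9H4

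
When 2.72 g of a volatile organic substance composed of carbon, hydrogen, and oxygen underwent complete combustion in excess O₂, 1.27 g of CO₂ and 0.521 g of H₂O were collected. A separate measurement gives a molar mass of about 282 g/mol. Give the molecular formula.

mol C = 1.27 g CO₂ ÷ 44.009 g/mol = 0.02886 mol
mol H = 2 × 0.521 g H₂O ÷ 18.015 g/mol = 0.05784 mol
mass O = 2.72 − (0.3466 + 0.05830) = 2.315 g → mol O = 2.315 ÷ 15.999 = 0.1447 mol
Divide by the smallest (0.02886 mol): C 1.000, H 2.004, O 5.014
Empirical formula: CH2O5
Empirical-formula mass = 94.02 g/mol; 282 ÷ 94.02 ≈ 3, so the molecular formula is C3H6O15.

C3H6O15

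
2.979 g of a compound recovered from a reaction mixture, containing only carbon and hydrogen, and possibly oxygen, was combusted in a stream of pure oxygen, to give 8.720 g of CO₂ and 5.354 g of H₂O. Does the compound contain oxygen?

mol C = 8.720 g CO₂ ÷ 44.009 g/mol = 0.19814 mol
mol H = 2 × 5.354 g H₂O ÷ 18.015 g/mol = 0.59439 mol
C and H together account for 2.9790 g — essentially the entire 2.979 g sample — so the compound contains no oxygen.

no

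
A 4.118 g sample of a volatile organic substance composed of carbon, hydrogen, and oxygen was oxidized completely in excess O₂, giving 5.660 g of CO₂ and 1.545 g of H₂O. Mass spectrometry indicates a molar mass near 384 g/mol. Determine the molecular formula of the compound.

C12H16O14

mol C = 5.660 g CO₂ ÷ 44.009 g/mol = 0.12861 mol
mol H = 2 × 1.545 g H₂O ÷ 18.015 g/mol = 0.17152 mol
mass O = 4.118 − (1.5447 + 0.17290) = 2.4004 g → mol O = 2.4004 ÷ 15.999 = 0.15003 mol
Divide by the smallest (0.12861 mol): C 1.000, H 1.334, O 1.167
Multiplying each by 6 gives whole numbers: C 6.00, H 8.00, O 7.00
Empirical formula: C6H8O7
Empirical-formula mass = 192.12 g/mol; 384 ÷ 192.12 ≈ 2, so the molecular formula is C12H16O14.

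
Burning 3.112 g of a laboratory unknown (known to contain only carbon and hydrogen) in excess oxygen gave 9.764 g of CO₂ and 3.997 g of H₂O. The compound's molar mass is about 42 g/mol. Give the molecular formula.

C3H6

mol C = 9.764 g CO₂ ÷ 44.009 g/mol = 0.22186 mol
mol H = 2 × 3.997 g H₂O ÷ 18.015 g/mol = 0.44374 mol
Divide by the smallest (0.22186 mol): C 1.000, H 2.000
Empirical formula: CH2
Empirical-formula mass = 14.03 g/mol; 42 ÷ 14.03 ≈ 3, so the molecular formula is C3H6.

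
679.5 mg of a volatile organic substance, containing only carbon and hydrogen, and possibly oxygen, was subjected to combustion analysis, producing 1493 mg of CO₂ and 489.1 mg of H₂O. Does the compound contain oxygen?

mol C = 1.493 g CO₂ ÷ 44.009 g/mol = 0.033925 mol
mol H = 2 × 0.4891 g H₂O ÷ 18.015 g/mol = 0.054299 mol
C and H account for only 0.46221 g of the 0.6795 g sample; the remaining 0.21729 g must be oxygen.

yes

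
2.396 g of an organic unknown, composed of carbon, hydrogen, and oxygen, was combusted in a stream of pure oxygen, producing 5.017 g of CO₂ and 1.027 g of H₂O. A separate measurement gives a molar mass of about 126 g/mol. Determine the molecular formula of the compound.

C6H6O3

mol C = 5.017 g CO₂ ÷ 44.009 g/mol = 0.11400 mol
mol H = 2 × 1.027 g H₂O ÷ 18.015 g/mol = 0.11402 mol
mass O = 2.396 − (1.3692 + 0.11493) = 0.91182 g → mol O = 0.91182 ÷ 15.999 = 0.056993 mol
Divide by the smallest (0.056993 mol): C 2.000, H 2.001, O 1.000
Empirical formula: C2H2O
Empirical-formula mass = 42.04 g/mol; 126 ÷ 42.04 ≈ 3, so the molecular formula is C6H6O3.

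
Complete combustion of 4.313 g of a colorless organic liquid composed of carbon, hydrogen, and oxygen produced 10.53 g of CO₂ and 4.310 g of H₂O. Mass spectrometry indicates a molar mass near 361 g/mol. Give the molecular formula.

C20H40O5

mol C = 10.53 g CO₂ ÷ 44.009 g/mol = 0.23927 mol
mol H = 2 × 4.310 g H₂O ÷ 18.015 g/mol = 0.47849 mol
mass O = 4.313 − (2.8739 + 0.48232) = 0.95682 g → mol O = 0.95682 ÷ 15.999 = 0.059805 mol
Divide by the smallest (0.059805 mol): C 4.001, H 8.001, O 1.000
Empirical formula: C4H8O
Empirical-formula mass = 72.11 g/mol; 361 ÷ 72.11 ≈ 5, so the molecular formula is C20H40O5.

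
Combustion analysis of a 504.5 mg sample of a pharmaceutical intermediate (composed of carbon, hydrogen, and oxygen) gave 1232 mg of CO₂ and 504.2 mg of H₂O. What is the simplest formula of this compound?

C4H8O

mol C = 1.232 g CO₂ ÷ 44.009 g/mol = 0.027994 mol
mol H = 2 × 0.5042 g H₂O ÷ 18.015 g/mol = 0.055976 mol
mass O = 0.5045 − (0.33624 + 0.056423) = 0.11184 g → mol O = 0.11184 ÷ 15.999 = 0.0069903 mol
Divide by the smallest (0.0069903 mol): C 4.005, H 8.008, O 1.000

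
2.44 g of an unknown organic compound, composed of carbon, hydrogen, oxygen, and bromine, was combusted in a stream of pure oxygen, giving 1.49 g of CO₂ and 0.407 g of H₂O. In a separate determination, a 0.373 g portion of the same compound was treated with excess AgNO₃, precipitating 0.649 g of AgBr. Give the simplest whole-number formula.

C3H4Br2O

mol C = 1.49 g CO₂ ÷ 44.009 g/mol = 0.03386 mol
mol H = 2 × 0.407 g H₂O ÷ 18.015 g/mol = 0.04518 mol
From the AgBr data: mol Br per gram of compound = (0.649 ÷ 187.772) ÷ 0.373 = 0.009266 mol/g, so in the 2.44 g combustion sample mol Br = 0.02261 mol
mass O = 2.44 − (0.4067 + 0.04555 + 1.807) = 0.1812 g → mol O = 0.1812 ÷ 15.999 = 0.01133 mol
Divide by the smallest (0.01133 mol): C 2.989, H 3.990, Br 1.996, O 1.000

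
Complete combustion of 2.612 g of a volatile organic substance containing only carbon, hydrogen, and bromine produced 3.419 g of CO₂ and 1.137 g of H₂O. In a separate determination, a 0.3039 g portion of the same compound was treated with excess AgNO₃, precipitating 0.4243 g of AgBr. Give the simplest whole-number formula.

C8H13Br2

mol C = 3.419 g CO₂ ÷ 44.009 g/mol = 0.077689 mol
mol H = 2 × 1.137 g H₂O ÷ 18.015 g/mol = 0.12623 mol
From the AgBr data: mol Br per gram of compound = (0.4243 ÷ 187.772) ÷ 0.3039 = 0.0074355 mol/g, so in the 2.612 g combustion sample mol Br = 0.019422 mol
Divide by the smallest (0.019422 mol): C 4.000, H 6.499, Br 1.000
Multiplying each by 2 gives whole numbers: C 8.00, H 13.00, Br 2.00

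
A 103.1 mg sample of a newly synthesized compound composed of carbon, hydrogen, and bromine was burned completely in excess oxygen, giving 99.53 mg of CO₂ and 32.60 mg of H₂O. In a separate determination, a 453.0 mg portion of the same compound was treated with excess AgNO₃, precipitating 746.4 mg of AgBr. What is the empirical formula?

mol C = 0.09953 g CO₂ ÷ 44.009 g/mol = 0.0022616 mol
mol H = 2 × 0.03260 g H₂O ÷ 18.015 g/mol = 0.0036192 mol
From the AgBr data: mol Br per gram of compound = (0.7464 ÷ 187.772) ÷ 0.4530 = 0.0087749 mol/g, so in the 0.1031 g combustion sample mol Br = 0.00090469 mol
Divide by the smallest (0.00090469 mol): C 2.500, H 4.000, Br 1.000
Multiplying each by 2 gives whole numbers: C 5.00, H 8.00, Br 2.00

C5H8Br2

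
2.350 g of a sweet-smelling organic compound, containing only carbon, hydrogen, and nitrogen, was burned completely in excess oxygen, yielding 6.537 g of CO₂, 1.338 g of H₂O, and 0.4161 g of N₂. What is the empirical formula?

mol C = 6.537 g CO₂ ÷ 44.009 g/mol = 0.14854 mol
mol H = 2 × 1.338 g H₂O ÷ 18.015 g/mol = 0.14854 mol
mol N = 2 × 0.4161 g N₂ ÷ 28.014 g/mol = 0.029707 mol
Divide by the smallest (0.029707 mol): C 5.000, H 5.000, N 1.000

C5H5N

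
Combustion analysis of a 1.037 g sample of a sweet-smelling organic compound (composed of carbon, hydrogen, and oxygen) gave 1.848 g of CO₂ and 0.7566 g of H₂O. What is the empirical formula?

C3H6O2

mol C = 1.848 g CO₂ ÷ 44.009 g/mol = 0.041991 mol
mol H = 2 × 0.7566 g H₂O ÷ 18.015 g/mol = 0.083997 mol
mass O = 1.037 − (0.50436 + 0.084669) = 0.44797 g → mol O = 0.44797 ÷ 15.999 = 0.028000 mol
Divide by the smallest (0.028000 mol): C 1.500, H 3.000, O 1.000
Multiplying each by 2 gives whole numbers: C 3.00, H 6.00, O 2.00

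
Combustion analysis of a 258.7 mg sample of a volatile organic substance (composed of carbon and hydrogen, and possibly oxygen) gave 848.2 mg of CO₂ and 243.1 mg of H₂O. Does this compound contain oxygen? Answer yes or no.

no

mol C = 0.8482 g CO₂ ÷ 44.009 g/mol = 0.019273 mol
mol H = 2 × 0.2431 g H₂O ÷ 18.015 g/mol = 0.026989 mol
C and H together account for 0.25870 g — essentially the entire 0.2587 g sample — so the compound contains no oxygen.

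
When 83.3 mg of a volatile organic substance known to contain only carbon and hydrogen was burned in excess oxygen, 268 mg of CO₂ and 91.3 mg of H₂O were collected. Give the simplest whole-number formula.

mol C = 0.268 g CO₂ ÷ 44.009 g/mol = 0.006090 mol
mol H = 2 × 0.0913 g H₂O ÷ 18.015 g/mol = 0.01014 mol
Divide by the smallest (0.006090 mol): C 1.000, H 1.664
Multiplying each by 3 gives whole numbers: C 3.00, H 4.99

C3H5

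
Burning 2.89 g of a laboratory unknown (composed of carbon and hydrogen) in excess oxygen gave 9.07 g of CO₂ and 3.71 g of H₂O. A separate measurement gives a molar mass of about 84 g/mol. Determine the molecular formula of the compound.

mol C = 9.07 g CO₂ ÷ 44.009 g/mol = 0.2061 mol
mol H = 2 × 3.71 g H₂O ÷ 18.015 g/mol = 0.4119 mol
Divide by the smallest (0.2061 mol): C 1.000, H 1.998
Empirical formula: CH2
Empirical-formula mass = 14.03 g/mol; 84 ÷ 14.03 ≈ 6, so the molecular formula is C6H12.

C6H12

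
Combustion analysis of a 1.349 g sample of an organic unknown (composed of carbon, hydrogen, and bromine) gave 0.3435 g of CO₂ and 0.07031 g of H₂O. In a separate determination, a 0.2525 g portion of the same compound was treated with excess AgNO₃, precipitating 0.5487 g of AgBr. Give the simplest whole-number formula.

CHBr2

mol C = 0.3435 g CO₂ ÷ 44.009 g/mol = 0.0078052 mol
mol H = 2 × 0.07031 g H₂O ÷ 18.015 g/mol = 0.0078057 mol
From the AgBr data: mol Br per gram of compound = (0.5487 ÷ 187.772) ÷ 0.2525 = 0.011573 mol/g, so in the 1.349 g combustion sample mol Br = 0.015612 mol
Divide by the smallest (0.0078052 mol): C 1.000, H 1.000, Br 2.000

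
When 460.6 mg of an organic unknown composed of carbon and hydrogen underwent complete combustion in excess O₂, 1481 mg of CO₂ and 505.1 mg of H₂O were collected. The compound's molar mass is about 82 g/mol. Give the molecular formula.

mol C = 1.481 g CO₂ ÷ 44.009 g/mol = 0.033652 mol
mol H = 2 × 0.5051 g H₂O ÷ 18.015 g/mol = 0.056075 mol
Divide by the smallest (0.033652 mol): C 1.000, H 1.666
Multiplying each by 3 gives whole numbers: C 3.00, H 5.00
Empirical formula: C3H5
Empirical-formula mass = 41.07 g/mol; 82 ÷ 41.07 ≈ 2, so the molecular formula is C6H10.

C6H10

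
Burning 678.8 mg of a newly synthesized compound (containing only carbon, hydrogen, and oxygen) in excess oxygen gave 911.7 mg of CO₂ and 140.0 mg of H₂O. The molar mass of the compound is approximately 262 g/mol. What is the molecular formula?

mol C = 0.9117 g CO₂ ÷ 44.009 g/mol = 0.020716 mol
mol H = 2 × 0.1400 g H₂O ÷ 18.015 g/mol = 0.015543 mol
mass O = 0.6788 − (0.24882 + 0.015667) = 0.41431 g → mol O = 0.41431 ÷ 15.999 = 0.025896 mol
Divide by the smallest (0.015543 mol): C 1.333, H 1.000, O 1.666
Multiplying each by 3 gives whole numbers: C 4.00, H 3.00, O 5.00
Empirical formula: C4H3O5
Empirical-formula mass = 131.06 g/mol; 262 ÷ 131.06 ≈ 2, so the molecular formula is C8H6O10.

C8H6O10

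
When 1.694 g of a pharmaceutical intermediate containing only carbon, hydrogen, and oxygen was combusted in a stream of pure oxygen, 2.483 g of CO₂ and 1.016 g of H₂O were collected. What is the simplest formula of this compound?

CH2O

mol C = 2.483 g CO₂ ÷ 44.009 g/mol = 0.056420 mol
mol H = 2 × 1.016 g H₂O ÷ 18.015 g/mol = 0.11279 mol
mass O = 1.694 − (0.67766 + 0.11370) = 0.90264 g → mol O = 0.90264 ÷ 15.999 = 0.056418 mol
Divide by the smallest (0.056418 mol): C 1.000, H 1.999, O 1.000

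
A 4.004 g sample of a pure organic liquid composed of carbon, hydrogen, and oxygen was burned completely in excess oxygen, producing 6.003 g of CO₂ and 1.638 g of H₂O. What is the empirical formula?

C3H4O3

mol C = 6.003 g CO₂ ÷ 44.009 g/mol = 0.13640 mol
mol H = 2 × 1.638 g H₂O ÷ 18.015 g/mol = 0.18185 mol
mass O = 4.004 − (1.6383 + 0.18330) = 2.1823 g → mol O = 2.1823 ÷ 15.999 = 0.13641 mol
Divide by the smallest (0.13640 mol): C 1.000, H 1.333, O 1.000
Multiplying each by 3 gives whole numbers: C 3.00, H 4.00, O 3.00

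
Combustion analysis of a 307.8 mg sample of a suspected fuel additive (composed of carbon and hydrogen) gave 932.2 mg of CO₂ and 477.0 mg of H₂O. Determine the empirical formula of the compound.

C2H5

mol C = 0.9322 g CO₂ ÷ 44.009 g/mol = 0.021182 mol
mol H = 2 × 0.4770 g H₂O ÷ 18.015 g/mol = 0.052956 mol
Divide by the smallest (0.021182 mol): C 1.000, H 2.500
Multiplying each by 2 gives whole numbers: C 2.00, H 5.00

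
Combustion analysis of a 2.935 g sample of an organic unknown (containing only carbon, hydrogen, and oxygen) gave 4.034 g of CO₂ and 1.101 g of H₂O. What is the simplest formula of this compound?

mol C = 4.034 g CO₂ ÷ 44.009 g/mol = 0.091663 mol
mol H = 2 × 1.101 g H₂O ÷ 18.015 g/mol = 0.12223 mol
mass O = 2.935 − (1.1010 + 0.12321) = 1.7108 g → mol O = 1.7108 ÷ 15.999 = 0.10693 mol
Divide by the smallest (0.091663 mol): C 1.000, H 1.333, O 1.167
Multiplying each by 6 gives whole numbers: C 6.00, H 8.00, O 7.00

C6H8O7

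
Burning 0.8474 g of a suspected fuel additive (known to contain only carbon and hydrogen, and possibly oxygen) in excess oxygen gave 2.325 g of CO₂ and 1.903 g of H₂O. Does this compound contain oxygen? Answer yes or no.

no

mol C = 2.325 g CO₂ ÷ 44.009 g/mol = 0.052830 mol
mol H = 2 × 1.903 g H₂O ÷ 18.015 g/mol = 0.21127 mol
C and H together account for 0.84750 g — essentially the entire 0.8474 g sample — so the compound contains no oxygen.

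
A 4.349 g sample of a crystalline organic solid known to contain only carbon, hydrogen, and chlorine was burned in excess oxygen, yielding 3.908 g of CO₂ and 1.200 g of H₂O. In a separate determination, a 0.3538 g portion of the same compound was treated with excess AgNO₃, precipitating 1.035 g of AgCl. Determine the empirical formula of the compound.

mol C = 3.908 g CO₂ ÷ 44.009 g/mol = 0.088800 mol
mol H = 2 × 1.200 g H₂O ÷ 18.015 g/mol = 0.13322 mol
From the AgCl data: mol Cl per gram of compound = (1.035 ÷ 143.318) ÷ 0.3538 = 0.020412 mol/g, so in the 4.349 g combustion sample mol Cl = 0.088771 mol
Divide by the smallest (0.088771 mol): C 1.000, H 1.501, Cl 1.000
Multiplying each by 2 gives whole numbers: C 2.00, H 3.00, Cl 2.00

C2H3Cl2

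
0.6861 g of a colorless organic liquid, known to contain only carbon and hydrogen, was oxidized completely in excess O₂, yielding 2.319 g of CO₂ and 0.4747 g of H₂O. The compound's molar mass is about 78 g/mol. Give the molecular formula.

mol C = 2.319 g CO₂ ÷ 44.009 g/mol = 0.052694 mol
mol H = 2 × 0.4747 g H₂O ÷ 18.015 g/mol = 0.052701 mol
Divide by the smallest (0.052694 mol): C 1.000, H 1.000
Empirical formula: CH
Empirical-formula mass = 13.02 g/mol; 78 ÷ 13.02 ≈ 6, so the molecular formula is C6H6.

C6H6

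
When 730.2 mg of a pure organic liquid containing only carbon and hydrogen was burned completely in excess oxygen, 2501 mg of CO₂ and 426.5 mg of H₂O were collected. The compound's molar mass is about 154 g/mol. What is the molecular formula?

C12H10

mol C = 2.501 g CO₂ ÷ 44.009 g/mol = 0.056829 mol
mol H = 2 × 0.4265 g H₂O ÷ 18.015 g/mol = 0.047349 mol
Divide by the smallest (0.047349 mol): C 1.200, H 1.000
Multiplying each by 5 gives whole numbers: C 6.00, H 5.00
Empirical formula: C6H5
Empirical-formula mass = 77.11 g/mol; 154 ÷ 77.11 ≈ 2, so the molecular formula is C12H10.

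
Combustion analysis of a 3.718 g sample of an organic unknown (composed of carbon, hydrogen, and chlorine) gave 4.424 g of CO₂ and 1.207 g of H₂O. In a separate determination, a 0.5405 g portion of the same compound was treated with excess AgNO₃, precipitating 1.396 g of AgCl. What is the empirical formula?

C3H4Cl2

mol C = 4.424 g CO₂ ÷ 44.009 g/mol = 0.10052 mol
mol H = 2 × 1.207 g H₂O ÷ 18.015 g/mol = 0.13400 mol
From the AgCl data: mol Cl per gram of compound = (1.396 ÷ 143.318) ÷ 0.5405 = 0.018021 mol/g, so in the 3.718 g combustion sample mol Cl = 0.067004 mol
Divide by the smallest (0.067004 mol): C 1.500, H 2.000, Cl 1.000
Multiplying each by 2 gives whole numbers: C 3.00, H 4.00, Cl 2.00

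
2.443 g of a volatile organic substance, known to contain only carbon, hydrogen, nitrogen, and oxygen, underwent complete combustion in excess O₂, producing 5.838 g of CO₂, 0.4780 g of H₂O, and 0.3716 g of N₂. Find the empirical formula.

C5H2NO

mol C = 5.838 g CO₂ ÷ 44.009 g/mol = 0.13265 mol
mol H = 2 × 0.4780 g H₂O ÷ 18.015 g/mol = 0.053067 mol
mol N = 2 × 0.3716 g N₂ ÷ 28.014 g/mol = 0.026530 mol
mass O = 2.443 − (1.5933 + 0.053491 + 0.37160) = 0.42459 g → mol O = 0.42459 ÷ 15.999 = 0.026539 mol
Divide by the smallest (0.026530 mol): C 5.000, H 2.000, N 1.000, O 1.000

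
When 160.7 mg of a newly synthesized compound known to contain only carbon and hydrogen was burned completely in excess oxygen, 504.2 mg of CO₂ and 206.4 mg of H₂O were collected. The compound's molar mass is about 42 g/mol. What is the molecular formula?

C3H6

mol C = 0.5042 g CO₂ ÷ 44.009 g/mol = 0.011457 mol
mol H = 2 × 0.2064 g H₂O ÷ 18.015 g/mol = 0.022914 mol
Divide by the smallest (0.011457 mol): C 1.000, H 2.000
Empirical formula: CH2
Empirical-formula mass = 14.03 g/mol; 42 ÷ 14.03 ≈ 3, so the molecular formula is C3H6.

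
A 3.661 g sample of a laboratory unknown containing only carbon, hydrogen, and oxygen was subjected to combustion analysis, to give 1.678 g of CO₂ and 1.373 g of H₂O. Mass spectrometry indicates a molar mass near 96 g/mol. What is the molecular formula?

CH4O5

mol C = 1.678 g CO₂ ÷ 44.009 g/mol = 0.038129 mol
mol H = 2 × 1.373 g H₂O ÷ 18.015 g/mol = 0.15243 mol
mass O = 3.661 − (0.45796 + 0.15365) = 3.0494 g → mol O = 3.0494 ÷ 15.999 = 0.19060 mol
Divide by the smallest (0.038129 mol): C 1.000, H 3.998, O 4.999
Empirical formula: CH4O5
Empirical-formula mass = 96.04 g/mol; 96 ÷ 96.04 ≈ 1, so the molecular formula is CH4O5.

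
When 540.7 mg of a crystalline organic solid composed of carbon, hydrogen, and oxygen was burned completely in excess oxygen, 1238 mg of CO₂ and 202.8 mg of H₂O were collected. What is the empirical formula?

mol C = 1.238 g CO₂ ÷ 44.009 g/mol = 0.028131 mol
mol H = 2 × 0.2028 g H₂O ÷ 18.015 g/mol = 0.022515 mol
mass O = 0.5407 − (0.33788 + 0.022695) = 0.18013 g → mol O = 0.18013 ÷ 15.999 = 0.011259 mol
Divide by the smallest (0.011259 mol): C 2.499, H 2.000, O 1.000
Multiplying each by 2 gives whole numbers: C 5.00, H 4.00, O 2.00

C5H4O2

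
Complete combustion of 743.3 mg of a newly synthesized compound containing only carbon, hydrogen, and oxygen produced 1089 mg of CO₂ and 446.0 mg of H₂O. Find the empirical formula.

CH2O

mol C = 1.089 g CO₂ ÷ 44.009 g/mol = 0.024745 mol
mol H = 2 × 0.4460 g H₂O ÷ 18.015 g/mol = 0.049514 mol
mass O = 0.7433 − (0.29721 + 0.049910) = 0.39618 g → mol O = 0.39618 ÷ 15.999 = 0.024763 mol
Divide by the smallest (0.024745 mol): C 1.000, H 2.001, O 1.001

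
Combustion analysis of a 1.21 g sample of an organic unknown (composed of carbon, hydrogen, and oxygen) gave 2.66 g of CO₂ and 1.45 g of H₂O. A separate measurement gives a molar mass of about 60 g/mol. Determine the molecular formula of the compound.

C3H8O

mol C = 2.66 g CO₂ ÷ 44.009 g/mol = 0.06044 mol
mol H = 2 × 1.45 g H₂O ÷ 18.015 g/mol = 0.1610 mol
mass O = 1.21 − (0.7260 + 0.1623) = 0.3218 g → mol O = 0.3218 ÷ 15.999 = 0.02011 mol
Divide by the smallest (0.02011 mol): C 3.005, H 8.004, O 1.000
Empirical formula: C3H8O
Empirical-formula mass = 60.10 g/mol; 60 ÷ 60.10 ≈ 1, so the molecular formula is C3H8O.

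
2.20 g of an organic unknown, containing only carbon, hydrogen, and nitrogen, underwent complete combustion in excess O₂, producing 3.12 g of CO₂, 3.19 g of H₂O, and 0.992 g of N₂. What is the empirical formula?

CH5N

mol C = 3.12 g CO₂ ÷ 44.009 g/mol = 0.07089 mol
mol H = 2 × 3.19 g H₂O ÷ 18.015 g/mol = 0.3541 mol
mol N = 2 × 0.992 g N₂ ÷ 28.014 g/mol = 0.07082 mol
Divide by the smallest (0.07082 mol): C 1.001, H 5.001, N 1.000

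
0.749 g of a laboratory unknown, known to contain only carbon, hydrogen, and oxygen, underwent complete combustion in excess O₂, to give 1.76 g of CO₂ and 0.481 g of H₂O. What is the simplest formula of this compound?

mol C = 1.76 g CO₂ ÷ 44.009 g/mol = 0.03999 mol
mol H = 2 × 0.481 g H₂O ÷ 18.015 g/mol = 0.05340 mol
mass O = 0.749 − (0.4803 + 0.05383) = 0.2148 g → mol O = 0.2148 ÷ 15.999 = 0.01343 mol
Divide by the smallest (0.01343 mol): C 2.978, H 3.977, O 1.000

C3H4O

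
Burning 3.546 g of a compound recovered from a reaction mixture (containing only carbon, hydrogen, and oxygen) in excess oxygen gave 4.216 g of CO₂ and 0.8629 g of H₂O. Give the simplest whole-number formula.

mol C = 4.216 g CO₂ ÷ 44.009 g/mol = 0.095799 mol
mol H = 2 × 0.8629 g H₂O ÷ 18.015 g/mol = 0.095798 mol
mass O = 3.546 − (1.1506 + 0.096564) = 2.2988 g → mol O = 2.2988 ÷ 15.999 = 0.14368 mol
Divide by the smallest (0.095798 mol): C 1.000, H 1.000, O 1.500
Multiplying each by 2 gives whole numbers: C 2.00, H 2.00, O 3.00

C2H2O3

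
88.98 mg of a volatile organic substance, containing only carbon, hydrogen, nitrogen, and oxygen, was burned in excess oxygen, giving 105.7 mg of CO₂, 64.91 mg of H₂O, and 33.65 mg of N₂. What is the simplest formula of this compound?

C2H6N2O

mol C = 0.1057 g CO₂ ÷ 44.009 g/mol = 0.0024018 mol
mol H = 2 × 0.06491 g H₂O ÷ 18.015 g/mol = 0.0072062 mol
mol N = 2 × 0.03365 g N₂ ÷ 28.014 g/mol = 0.0024024 mol
mass O = 0.08898 − (0.028848 + 0.0072639 + 0.033650) = 0.019218 g → mol O = 0.019218 ÷ 15.999 = 0.0012012 mol
Divide by the smallest (0.0012012 mol): C 1.999, H 5.999, N 2.000, O 1.000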